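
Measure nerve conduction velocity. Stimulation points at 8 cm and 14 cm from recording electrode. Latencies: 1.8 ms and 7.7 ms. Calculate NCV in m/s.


Distance = (14 - 8) / 100 = 0.06 m
dt = (7.7 - 1.8) / 1000 = 0.0059 s
NCV = dist / dt = 10.17 m/s


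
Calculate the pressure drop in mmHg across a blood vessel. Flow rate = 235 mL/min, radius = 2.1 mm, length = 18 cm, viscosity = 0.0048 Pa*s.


dP = 8*mu*L*Q / (pi*r^4)
Q = 235 mL/min = 3.91667e-06 m^3/s
dP = 443.092 Pa = 443.092 / 133.322 mmHg = 3.323 mmHg


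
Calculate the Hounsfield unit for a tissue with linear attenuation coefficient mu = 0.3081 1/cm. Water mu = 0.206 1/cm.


HU = ((mu_tissue - mu_water) / mu_water) * 1000
HU = ((0.3081 - 0.206) / 0.206) * 1000
HU = 495.6


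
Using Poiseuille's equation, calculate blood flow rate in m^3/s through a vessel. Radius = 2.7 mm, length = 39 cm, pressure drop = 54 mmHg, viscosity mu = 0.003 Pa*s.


Q = pi*r^4*dP / (8*mu*L)
r = 0.0027 m, L = 0.39 m
dP = 54 mmHg = 7199.388 Pa
Q = 1.2842e-04 m^3/s


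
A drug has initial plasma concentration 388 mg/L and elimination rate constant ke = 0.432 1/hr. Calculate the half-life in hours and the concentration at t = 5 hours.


t_half = ln(2) / ke = 0.693147 / 0.432 = 1.605 hr
C(t) = C0 * exp(-ke*t) = 388 * exp(-0.432*5)
C(5) = 44.75 mg/L


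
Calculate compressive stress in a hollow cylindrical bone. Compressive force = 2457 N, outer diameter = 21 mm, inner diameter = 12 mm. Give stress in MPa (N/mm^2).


A = pi*(r_o^2 - r_i^2)
r_o = 10.5 mm, r_i = 6 mm
A = 233.263 mm^2
sigma = F/A = 2457 / 233.263
sigma = 10.53 MPa


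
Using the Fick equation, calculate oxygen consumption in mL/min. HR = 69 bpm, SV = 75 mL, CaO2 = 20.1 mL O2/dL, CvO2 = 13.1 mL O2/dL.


CO = HR*SV = 69*75/1000 = 5.175 L/min
a-v O2 diff = 20.1 - 13.1 = 7 mL/dL
VO2 = CO * (CaO2-CvO2) * 10 dL/L
VO2 = 5.175 * 7 * 10
VO2 = 362.3 mL/min


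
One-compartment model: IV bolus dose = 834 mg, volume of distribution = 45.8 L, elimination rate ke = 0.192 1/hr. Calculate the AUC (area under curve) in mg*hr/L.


C0 = Dose/Vd = 834/45.8 = 18.2096 mg/L
AUC = C0/ke = 18.2096/0.192
AUC = 94.84 mg*hr/L


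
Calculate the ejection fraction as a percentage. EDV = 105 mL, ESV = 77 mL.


SV = EDV - ESV = 105 - 77 = 28 mL
EF = SV/EDV * 100 = 28/105 * 100
EF = 26.67%


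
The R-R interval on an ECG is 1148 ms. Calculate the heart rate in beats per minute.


HR = 60 / RR_interval(s)
RR = 1148 ms = 1.148 s
HR = 60 / 1.148 = 52.26 bpm


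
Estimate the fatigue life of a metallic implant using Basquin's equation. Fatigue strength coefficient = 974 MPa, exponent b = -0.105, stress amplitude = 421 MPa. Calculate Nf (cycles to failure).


sigma_a = sigma_f' * (2Nf)^b
2Nf = (sigma_a/sigma_f')^(1/b)
2Nf = (421/974)^(1/-0.105)
2Nf = 2946.4796
Nf = 1473


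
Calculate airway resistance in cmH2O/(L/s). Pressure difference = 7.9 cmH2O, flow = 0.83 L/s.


R = dP / flow
R = 7.9 / 0.83
R = 9.518 cmH2O/(L/s)


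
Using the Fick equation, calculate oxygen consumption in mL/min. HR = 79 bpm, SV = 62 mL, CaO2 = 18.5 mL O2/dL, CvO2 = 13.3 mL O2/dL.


CO = HR*SV = 79*62/1000 = 4.898 L/min
a-v O2 diff = 18.5 - 13.3 = 5.2 mL/dL
VO2 = CO * (CaO2-CvO2) * 10 dL/L
VO2 = 4.898 * 5.2 * 10
VO2 = 254.7 mL/min


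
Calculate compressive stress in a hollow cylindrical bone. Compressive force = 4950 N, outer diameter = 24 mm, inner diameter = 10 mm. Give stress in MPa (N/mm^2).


A = pi*(r_o^2 - r_i^2)
r_o = 12 mm, r_i = 5 mm
A = 373.85 mm^2
sigma = F/A = 4950 / 373.85
sigma = 13.24 MPa


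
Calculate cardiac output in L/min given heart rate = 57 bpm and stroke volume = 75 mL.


CO = HR * SV
CO = 57 * 75 / 1000
CO = 4.275 L/min


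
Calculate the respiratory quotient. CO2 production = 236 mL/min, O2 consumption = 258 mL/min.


RQ = VCO2 / VO2
RQ = 236 / 258
RQ = 0.9147


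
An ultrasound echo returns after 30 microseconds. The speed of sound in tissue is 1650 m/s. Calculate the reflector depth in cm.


depth = c * t / 2
t = 30 us = 3.0000e-05 s
depth = 1650 * 3.0000e-05 / 2
depth = 0.02475 m = 2.475 cm


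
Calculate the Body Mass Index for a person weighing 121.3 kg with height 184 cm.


BMI = weight / height^2
height = 184 cm = 1.84 m
BMI = 121.3 / 1.84^2
BMI = 35.83 kg/m^2


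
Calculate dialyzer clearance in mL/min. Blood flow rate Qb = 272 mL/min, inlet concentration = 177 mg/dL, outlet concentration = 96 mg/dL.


K = Qb * (Cb_in - Cb_out) / Cb_in
K = 272 * (177 - 96) / 177
K = 124.5 mL/min


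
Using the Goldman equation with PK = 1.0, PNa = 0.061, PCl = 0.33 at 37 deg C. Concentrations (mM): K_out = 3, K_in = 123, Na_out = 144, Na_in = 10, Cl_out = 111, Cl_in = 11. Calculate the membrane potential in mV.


Vm = (RT/F)*ln((PK*Ko + PNa*Nao + PCl*Cli)/(PK*Ki + PNa*Nai + PCl*Clo))
Numer = 15.414, Denom = 160.24
Vm = -62.57 mV


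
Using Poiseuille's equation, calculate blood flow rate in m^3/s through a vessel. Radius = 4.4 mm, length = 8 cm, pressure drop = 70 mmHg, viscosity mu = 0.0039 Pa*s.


Q = pi*r^4*dP / (8*mu*L)
r = 0.0044 m, L = 0.08 m
dP = 70 mmHg = 9332.54 Pa
Q = 0.004403 m^3/s


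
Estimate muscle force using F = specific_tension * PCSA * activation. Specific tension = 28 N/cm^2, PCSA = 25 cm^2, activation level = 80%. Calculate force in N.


F = sigma * PCSA * activation
F = 28 * 25 * 0.8
F = 560 N


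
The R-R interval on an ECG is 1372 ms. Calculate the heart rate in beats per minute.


HR = 60 / RR_interval(s)
RR = 1372 ms = 1.372 s
HR = 60 / 1.372 = 43.73 bpm


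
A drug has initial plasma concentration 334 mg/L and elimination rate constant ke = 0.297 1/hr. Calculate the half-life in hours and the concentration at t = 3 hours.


t_half = ln(2) / ke = 0.693147 / 0.297 = 2.334 hr
C(t) = C0 * exp(-ke*t) = 334 * exp(-0.297*3)
C(3) = 137 mg/L


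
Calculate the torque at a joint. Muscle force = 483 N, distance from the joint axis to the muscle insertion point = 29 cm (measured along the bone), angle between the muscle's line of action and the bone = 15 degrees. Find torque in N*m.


Torque = F * d * sin(theta)   (moment arm = d*sin(theta))
d = 29 cm = 0.29 m
Torque = 483 * 0.29 * sin(15)
Torque = 36.25 N*m


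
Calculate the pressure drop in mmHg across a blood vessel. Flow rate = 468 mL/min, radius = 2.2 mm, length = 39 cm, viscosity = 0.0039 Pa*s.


dP = 8*mu*L*Q / (pi*r^4)
Q = 468 mL/min = 7.8e-06 m^3/s
dP = 1289.65 Pa = 1289.65 / 133.322 mmHg = 9.673 mmHg


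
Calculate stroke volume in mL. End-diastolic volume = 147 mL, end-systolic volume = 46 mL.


SV = EDV - ESV
SV = 147 - 46
SV = 101 mL


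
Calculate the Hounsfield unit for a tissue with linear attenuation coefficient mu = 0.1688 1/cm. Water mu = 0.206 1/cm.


HU = ((mu_tissue - mu_water) / mu_water) * 1000
HU = ((0.1688 - 0.206) / 0.206) * 1000
HU = -180.6


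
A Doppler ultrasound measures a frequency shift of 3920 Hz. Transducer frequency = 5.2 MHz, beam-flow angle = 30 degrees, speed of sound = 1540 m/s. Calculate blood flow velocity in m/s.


v = fd * c / (2 * f0 * cos(theta))
v = 3920 * 1540 / (2 * 5.2000e+06 * cos(30))
v = 0.6703 m/s


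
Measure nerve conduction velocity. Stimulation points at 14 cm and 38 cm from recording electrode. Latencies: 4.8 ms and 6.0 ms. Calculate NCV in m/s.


Distance = (38 - 14) / 100 = 0.24 m
dt = (6.0 - 4.8) / 1000 = 0.0012 s
NCV = dist / dt = 200 m/s


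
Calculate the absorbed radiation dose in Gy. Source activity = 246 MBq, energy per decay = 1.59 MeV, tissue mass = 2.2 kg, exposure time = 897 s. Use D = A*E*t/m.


A = 246 MBq = 2.4600e+08 Bq
E = 1.59 MeV = 2.54718e-13 J
D = A*E*t/m = 2.4600e+08*2.54718e-13*897/2.2
D = 0.02555 Gy


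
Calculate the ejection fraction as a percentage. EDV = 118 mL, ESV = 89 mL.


SV = EDV - ESV = 118 - 89 = 29 mL
EF = SV/EDV * 100 = 29/118 * 100
EF = 24.58%


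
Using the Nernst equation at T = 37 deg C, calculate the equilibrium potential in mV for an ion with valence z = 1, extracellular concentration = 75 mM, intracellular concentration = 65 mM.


E = (RT/(zF)) * ln(C_out/C_in)
T = 37 + 273.15 = 310.15 K
E = (8.314 * 310.15 / (1 * 96485)) * ln(75/65)
E = 3.824 mV


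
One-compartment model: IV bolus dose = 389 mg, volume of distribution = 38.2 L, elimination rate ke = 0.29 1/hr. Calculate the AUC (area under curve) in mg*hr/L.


C0 = Dose/Vd = 389/38.2 = 10.1832 mg/L
AUC = C0/ke = 10.1832/0.29
AUC = 35.11 mg*hr/L


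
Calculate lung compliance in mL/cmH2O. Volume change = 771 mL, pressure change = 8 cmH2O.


C = dV / dP
C = 771 / 8
C = 96.38 mL/cmH2O


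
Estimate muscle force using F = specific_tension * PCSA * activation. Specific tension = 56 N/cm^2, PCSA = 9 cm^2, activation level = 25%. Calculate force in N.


F = sigma * PCSA * activation
F = 56 * 9 * 0.25
F = 126 N


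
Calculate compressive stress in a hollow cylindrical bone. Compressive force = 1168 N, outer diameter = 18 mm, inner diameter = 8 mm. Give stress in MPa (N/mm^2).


A = pi*(r_o^2 - r_i^2)
r_o = 9 mm, r_i = 4 mm
A = 204.204 mm^2
sigma = F/A = 1168 / 204.204
sigma = 5.72 MPa


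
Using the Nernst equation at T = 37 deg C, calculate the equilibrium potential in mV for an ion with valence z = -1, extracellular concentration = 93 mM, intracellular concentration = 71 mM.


E = (RT/(zF)) * ln(C_out/C_in)
T = 37 + 273.15 = 310.15 K
E = (8.314 * 310.15 / (-1 * 96485)) * ln(93/71)
E = -7.214 mV


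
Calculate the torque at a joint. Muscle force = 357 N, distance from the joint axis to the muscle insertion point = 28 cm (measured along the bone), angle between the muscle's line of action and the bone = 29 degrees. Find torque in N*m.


Torque = F * d * sin(theta)   (moment arm = d*sin(theta))
d = 28 cm = 0.28 m
Torque = 357 * 0.28 * sin(29)
Torque = 48.46 N*m


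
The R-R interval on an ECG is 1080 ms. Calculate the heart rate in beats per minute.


HR = 60 / RR_interval(s)
RR = 1080 ms = 1.08 s
HR = 60 / 1.08 = 55.56 bpm


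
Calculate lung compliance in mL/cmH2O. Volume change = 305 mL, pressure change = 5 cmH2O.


C = dV / dP
C = 305 / 5
C = 61 mL/cmH2O


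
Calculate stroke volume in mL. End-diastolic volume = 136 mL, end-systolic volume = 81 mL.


SV = EDV - ESV
SV = 136 - 81
SV = 55 mL


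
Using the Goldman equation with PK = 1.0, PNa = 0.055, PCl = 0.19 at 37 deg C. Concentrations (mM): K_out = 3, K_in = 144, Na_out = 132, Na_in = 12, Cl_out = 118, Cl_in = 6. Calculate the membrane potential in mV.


Vm = (RT/F)*ln((PK*Ko + PNa*Nao + PCl*Cli)/(PK*Ki + PNa*Nai + PCl*Clo))
Numer = 11.4, Denom = 167.08
Vm = -71.75 mV


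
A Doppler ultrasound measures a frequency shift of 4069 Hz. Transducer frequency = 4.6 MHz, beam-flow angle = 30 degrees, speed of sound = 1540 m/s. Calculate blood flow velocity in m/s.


v = fd * c / (2 * f0 * cos(theta))
v = 4069 * 1540 / (2 * 4.6000e+06 * cos(30))
v = 0.7865 m/s


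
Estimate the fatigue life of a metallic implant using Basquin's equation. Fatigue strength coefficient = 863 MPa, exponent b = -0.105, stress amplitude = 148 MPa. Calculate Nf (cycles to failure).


sigma_a = sigma_f' * (2Nf)^b
2Nf = (sigma_a/sigma_f')^(1/b)
2Nf = (148/863)^(1/-0.105)
2Nf = 19626750
Nf = 9.8134e+06


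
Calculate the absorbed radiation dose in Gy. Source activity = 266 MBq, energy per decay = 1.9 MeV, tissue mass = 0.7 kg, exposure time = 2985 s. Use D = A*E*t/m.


A = 266 MBq = 2.6600e+08 Bq
E = 1.9 MeV = 3.0438e-13 J
D = A*E*t/m = 2.6600e+08*3.0438e-13*2985/0.7
D = 0.3453 Gy


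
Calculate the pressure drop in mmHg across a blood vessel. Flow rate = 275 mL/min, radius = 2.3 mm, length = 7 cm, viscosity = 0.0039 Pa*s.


dP = 8*mu*L*Q / (pi*r^4)
Q = 275 mL/min = 4.58333e-06 m^3/s
dP = 113.86 Pa = 113.86 / 133.322 mmHg = 0.854 mmHg


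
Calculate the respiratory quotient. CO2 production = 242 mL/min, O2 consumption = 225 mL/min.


RQ = VCO2 / VO2
RQ = 242 / 225
RQ = 1.076


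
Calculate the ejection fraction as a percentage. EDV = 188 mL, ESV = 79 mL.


SV = EDV - ESV = 188 - 79 = 109 mL
EF = SV/EDV * 100 = 109/188 * 100
EF = 57.98%


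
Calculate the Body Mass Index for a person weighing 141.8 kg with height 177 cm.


BMI = weight / height^2
height = 177 cm = 1.77 m
BMI = 141.8 / 1.77^2
BMI = 45.26 kg/m^2


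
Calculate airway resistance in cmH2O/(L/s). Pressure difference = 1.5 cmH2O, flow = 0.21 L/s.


R = dP / flow
R = 1.5 / 0.21
R = 7.143 cmH2O/(L/s)


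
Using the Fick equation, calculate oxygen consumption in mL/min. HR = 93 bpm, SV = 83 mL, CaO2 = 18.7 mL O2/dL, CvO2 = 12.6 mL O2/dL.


CO = HR*SV = 93*83/1000 = 7.719 L/min
a-v O2 diff = 18.7 - 12.6 = 6.1 mL/dL
VO2 = CO * (CaO2-CvO2) * 10 dL/L
VO2 = 7.719 * 6.1 * 10
VO2 = 470.9 mL/min


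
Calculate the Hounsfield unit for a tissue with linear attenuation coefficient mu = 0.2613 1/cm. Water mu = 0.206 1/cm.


HU = ((mu_tissue - mu_water) / mu_water) * 1000
HU = ((0.2613 - 0.206) / 0.206) * 1000
HU = 268.4


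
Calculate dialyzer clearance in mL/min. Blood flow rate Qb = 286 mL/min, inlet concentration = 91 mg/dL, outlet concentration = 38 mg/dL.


K = Qb * (Cb_in - Cb_out) / Cb_in
K = 286 * (91 - 38) / 91
K = 166.6 mL/min


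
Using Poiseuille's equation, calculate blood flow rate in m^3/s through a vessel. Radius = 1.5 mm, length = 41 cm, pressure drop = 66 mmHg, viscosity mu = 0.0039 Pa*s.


Q = pi*r^4*dP / (8*mu*L)
r = 0.0015 m, L = 0.41 m
dP = 66 mmHg = 8799.252 Pa
Q = 1.0940e-05 m^3/s


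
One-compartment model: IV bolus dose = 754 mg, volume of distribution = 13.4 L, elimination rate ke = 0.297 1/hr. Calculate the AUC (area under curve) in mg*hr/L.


C0 = Dose/Vd = 754/13.4 = 56.2687 mg/L
AUC = C0/ke = 56.2687/0.297
AUC = 189.5 mg*hr/L


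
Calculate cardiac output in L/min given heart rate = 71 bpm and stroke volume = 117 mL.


CO = HR * SV
CO = 71 * 117 / 1000
CO = 8.307 L/min


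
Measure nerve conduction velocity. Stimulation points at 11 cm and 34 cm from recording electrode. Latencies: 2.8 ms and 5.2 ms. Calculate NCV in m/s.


Distance = (34 - 11) / 100 = 0.23 m
dt = (5.2 - 2.8) / 1000 = 0.0024 s
NCV = dist / dt = 95.83 m/s


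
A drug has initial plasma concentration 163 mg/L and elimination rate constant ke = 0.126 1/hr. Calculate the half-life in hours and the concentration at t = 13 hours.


t_half = ln(2) / ke = 0.693147 / 0.126 = 5.501 hr
C(t) = C0 * exp(-ke*t) = 163 * exp(-0.126*13)
C(13) = 31.68 mg/L


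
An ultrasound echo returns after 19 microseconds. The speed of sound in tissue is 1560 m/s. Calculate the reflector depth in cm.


depth = c * t / 2
t = 19 us = 1.9000e-05 s
depth = 1560 * 1.9000e-05 / 2
depth = 0.01482 m = 1.482 cm


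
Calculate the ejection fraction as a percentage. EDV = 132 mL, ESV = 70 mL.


SV = EDV - ESV = 132 - 70 = 62 mL
EF = SV/EDV * 100 = 62/132 * 100
EF = 46.97%


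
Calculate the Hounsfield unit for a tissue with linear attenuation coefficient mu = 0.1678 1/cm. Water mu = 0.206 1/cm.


HU = ((mu_tissue - mu_water) / mu_water) * 1000
HU = ((0.1678 - 0.206) / 0.206) * 1000
HU = -185.4


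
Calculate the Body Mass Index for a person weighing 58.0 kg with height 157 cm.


BMI = weight / height^2
height = 157 cm = 1.57 m
BMI = 58.0 / 1.57^2
BMI = 23.53 kg/m^2


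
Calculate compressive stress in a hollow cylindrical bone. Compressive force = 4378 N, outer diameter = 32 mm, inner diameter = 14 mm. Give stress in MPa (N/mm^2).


A = pi*(r_o^2 - r_i^2)
r_o = 16 mm, r_i = 7 mm
A = 650.31 mm^2
sigma = F/A = 4378 / 650.31
sigma = 6.732 MPa


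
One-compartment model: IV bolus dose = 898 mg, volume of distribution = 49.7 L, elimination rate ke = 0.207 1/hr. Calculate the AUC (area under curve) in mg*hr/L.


C0 = Dose/Vd = 898/49.7 = 18.0684 mg/L
AUC = C0/ke = 18.0684/0.207
AUC = 87.29 mg*hr/L


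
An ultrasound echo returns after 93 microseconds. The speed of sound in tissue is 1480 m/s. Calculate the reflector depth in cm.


depth = c * t / 2
t = 93 us = 9.3000e-05 s
depth = 1480 * 9.3000e-05 / 2
depth = 0.06882 m = 6.882 cm


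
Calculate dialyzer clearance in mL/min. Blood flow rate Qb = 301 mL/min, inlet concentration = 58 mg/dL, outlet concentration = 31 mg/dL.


K = Qb * (Cb_in - Cb_out) / Cb_in
K = 301 * (58 - 31) / 58
K = 140.1 mL/min


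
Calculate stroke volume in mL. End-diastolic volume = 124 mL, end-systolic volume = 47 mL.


SV = EDV - ESV
SV = 124 - 47
SV = 77 mL


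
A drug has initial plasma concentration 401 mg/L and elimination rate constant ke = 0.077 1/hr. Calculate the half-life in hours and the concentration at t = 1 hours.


t_half = ln(2) / ke = 0.693147 / 0.077 = 9.002 hr
C(t) = C0 * exp(-ke*t) = 401 * exp(-0.077*1)
C(1) = 371.3 mg/L


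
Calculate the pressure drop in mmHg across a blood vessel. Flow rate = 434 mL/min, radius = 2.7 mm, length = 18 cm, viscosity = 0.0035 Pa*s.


dP = 8*mu*L*Q / (pi*r^4)
Q = 434 mL/min = 7.23333e-06 m^3/s
dP = 218.355 Pa = 218.355 / 133.322 mmHg = 1.638 mmHg


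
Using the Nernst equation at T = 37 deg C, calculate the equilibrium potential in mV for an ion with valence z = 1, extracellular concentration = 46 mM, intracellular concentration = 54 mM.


E = (RT/(zF)) * ln(C_out/C_in)
T = 37 + 273.15 = 310.15 K
E = (8.314 * 310.15 / (1 * 96485)) * ln(46/54)
E = -4.285 mV


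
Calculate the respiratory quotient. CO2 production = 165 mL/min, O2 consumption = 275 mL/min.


RQ = VCO2 / VO2
RQ = 165 / 275
RQ = 0.6


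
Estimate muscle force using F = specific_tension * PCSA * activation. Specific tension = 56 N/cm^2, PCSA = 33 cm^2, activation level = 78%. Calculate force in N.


F = sigma * PCSA * activation
F = 56 * 33 * 0.78
F = 1441 N


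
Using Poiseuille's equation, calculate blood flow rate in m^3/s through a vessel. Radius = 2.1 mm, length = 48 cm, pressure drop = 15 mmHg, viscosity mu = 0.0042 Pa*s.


Q = pi*r^4*dP / (8*mu*L)
r = 0.0021 m, L = 0.48 m
dP = 15 mmHg = 1999.83 Pa
Q = 7.5760e-06 m^3/s


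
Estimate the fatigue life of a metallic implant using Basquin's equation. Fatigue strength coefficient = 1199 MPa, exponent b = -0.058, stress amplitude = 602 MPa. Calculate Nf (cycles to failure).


sigma_a = sigma_f' * (2Nf)^b
2Nf = (sigma_a/sigma_f')^(1/b)
2Nf = (602/1199)^(1/-0.058)
2Nf = 144215.5
Nf = 7.211e+04


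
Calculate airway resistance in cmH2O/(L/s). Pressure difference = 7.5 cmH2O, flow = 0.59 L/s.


R = dP / flow
R = 7.5 / 0.59
R = 12.71 cmH2O/(L/s)


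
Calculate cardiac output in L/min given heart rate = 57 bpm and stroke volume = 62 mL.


CO = HR * SV
CO = 57 * 62 / 1000
CO = 3.534 L/min


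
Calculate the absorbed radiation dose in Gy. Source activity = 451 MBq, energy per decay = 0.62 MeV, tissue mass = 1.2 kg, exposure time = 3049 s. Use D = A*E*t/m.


A = 451 MBq = 4.5100e+08 Bq
E = 0.62 MeV = 9.9324e-14 J
D = A*E*t/m = 4.5100e+08*9.9324e-14*3049/1.2
D = 0.1138 Gy


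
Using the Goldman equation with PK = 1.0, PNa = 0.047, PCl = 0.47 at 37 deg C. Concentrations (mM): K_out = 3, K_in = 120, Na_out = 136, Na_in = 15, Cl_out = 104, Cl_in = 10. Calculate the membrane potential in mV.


Vm = (RT/F)*ln((PK*Ko + PNa*Nao + PCl*Cli)/(PK*Ki + PNa*Nai + PCl*Clo))
Numer = 14.092, Denom = 169.585
Vm = -66.49 mV


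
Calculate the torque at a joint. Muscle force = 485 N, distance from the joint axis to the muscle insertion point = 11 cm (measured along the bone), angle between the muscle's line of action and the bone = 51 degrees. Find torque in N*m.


Torque = F * d * sin(theta)   (moment arm = d*sin(theta))
d = 11 cm = 0.11 m
Torque = 485 * 0.11 * sin(51)
Torque = 41.46 N*m


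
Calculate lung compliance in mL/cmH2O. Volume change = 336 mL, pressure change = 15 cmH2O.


C = dV / dP
C = 336 / 15
C = 22.4 mL/cmH2O


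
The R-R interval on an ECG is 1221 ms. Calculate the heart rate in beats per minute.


HR = 60 / RR_interval(s)
RR = 1221 ms = 1.221 s
HR = 60 / 1.221 = 49.14 bpm


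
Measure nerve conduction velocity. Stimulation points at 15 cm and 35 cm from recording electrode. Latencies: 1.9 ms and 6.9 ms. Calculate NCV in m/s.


Distance = (35 - 15) / 100 = 0.2 m
dt = (6.9 - 1.9) / 1000 = 0.005 s
NCV = dist / dt = 40 m/s


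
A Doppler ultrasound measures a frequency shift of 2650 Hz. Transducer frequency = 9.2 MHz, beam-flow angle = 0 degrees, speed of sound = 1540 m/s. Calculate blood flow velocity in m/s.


v = fd * c / (2 * f0 * cos(theta))
v = 2650 * 1540 / (2 * 9.2000e+06 * cos(0))
v = 0.2218 m/s


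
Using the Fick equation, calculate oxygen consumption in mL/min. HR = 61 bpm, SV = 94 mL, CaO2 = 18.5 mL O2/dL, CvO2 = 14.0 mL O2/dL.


CO = HR*SV = 61*94/1000 = 5.734 L/min
a-v O2 diff = 18.5 - 14.0 = 4.5 mL/dL
VO2 = CO * (CaO2-CvO2) * 10 dL/L
VO2 = 5.734 * 4.5 * 10
VO2 = 258 mL/min


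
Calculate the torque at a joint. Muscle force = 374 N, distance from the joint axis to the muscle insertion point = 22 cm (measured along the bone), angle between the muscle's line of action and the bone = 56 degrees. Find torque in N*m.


Torque = F * d * sin(theta)   (moment arm = d*sin(theta))
d = 22 cm = 0.22 m
Torque = 374 * 0.22 * sin(56)
Torque = 68.21 N*m


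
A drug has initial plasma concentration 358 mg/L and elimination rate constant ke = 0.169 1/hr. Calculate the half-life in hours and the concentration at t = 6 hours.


t_half = ln(2) / ke = 0.693147 / 0.169 = 4.101 hr
C(t) = C0 * exp(-ke*t) = 358 * exp(-0.169*6)
C(6) = 129.9 mg/L


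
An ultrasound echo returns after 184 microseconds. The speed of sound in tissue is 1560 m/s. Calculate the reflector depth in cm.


depth = c * t / 2
t = 184 us = 1.8400e-04 s
depth = 1560 * 1.8400e-04 / 2
depth = 0.14352 m = 14.352 cm


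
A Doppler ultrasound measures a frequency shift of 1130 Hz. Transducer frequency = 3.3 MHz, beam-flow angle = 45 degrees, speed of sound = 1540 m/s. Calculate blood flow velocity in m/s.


v = fd * c / (2 * f0 * cos(theta))
v = 1130 * 1540 / (2 * 3.3000e+06 * cos(45))
v = 0.3729 m/s


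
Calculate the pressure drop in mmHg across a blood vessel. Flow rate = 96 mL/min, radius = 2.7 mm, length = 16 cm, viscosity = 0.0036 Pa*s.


dP = 8*mu*L*Q / (pi*r^4)
Q = 96 mL/min = 1.6e-06 m^3/s
dP = 44.1598 Pa = 44.1598 / 133.322 mmHg = 0.3312 mmHg


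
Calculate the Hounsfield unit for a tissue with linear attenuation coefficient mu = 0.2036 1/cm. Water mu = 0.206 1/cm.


HU = ((mu_tissue - mu_water) / mu_water) * 1000
HU = ((0.2036 - 0.206) / 0.206) * 1000
HU = -11.65


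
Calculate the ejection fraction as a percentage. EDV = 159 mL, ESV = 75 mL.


SV = EDV - ESV = 159 - 75 = 84 mL
EF = SV/EDV * 100 = 84/159 * 100
EF = 52.83%


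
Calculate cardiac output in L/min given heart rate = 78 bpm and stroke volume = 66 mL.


CO = HR * SV
CO = 78 * 66 / 1000
CO = 5.148 L/min


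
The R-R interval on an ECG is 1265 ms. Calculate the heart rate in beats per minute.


HR = 60 / RR_interval(s)
RR = 1265 ms = 1.265 s
HR = 60 / 1.265 = 47.43 bpm


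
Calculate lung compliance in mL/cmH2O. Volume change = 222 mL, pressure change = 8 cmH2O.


C = dV / dP
C = 222 / 8
C = 27.75 mL/cmH2O


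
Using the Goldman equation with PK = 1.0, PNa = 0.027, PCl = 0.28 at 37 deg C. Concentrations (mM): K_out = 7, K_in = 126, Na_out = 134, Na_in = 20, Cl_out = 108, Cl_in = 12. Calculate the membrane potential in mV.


Vm = (RT/F)*ln((PK*Ko + PNa*Nao + PCl*Cli)/(PK*Ki + PNa*Nai + PCl*Clo))
Numer = 13.978, Denom = 156.78
Vm = -64.6 mV


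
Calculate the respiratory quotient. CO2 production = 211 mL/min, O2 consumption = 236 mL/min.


RQ = VCO2 / VO2
RQ = 211 / 236
RQ = 0.8941


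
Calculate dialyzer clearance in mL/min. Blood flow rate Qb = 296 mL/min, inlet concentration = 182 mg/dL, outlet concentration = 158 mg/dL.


K = Qb * (Cb_in - Cb_out) / Cb_in
K = 296 * (182 - 158) / 182
K = 39.03 mL/min


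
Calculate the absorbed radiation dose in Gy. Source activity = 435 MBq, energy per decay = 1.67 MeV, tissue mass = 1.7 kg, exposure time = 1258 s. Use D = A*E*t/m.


A = 435 MBq = 4.3500e+08 Bq
E = 1.67 MeV = 2.67534e-13 J
D = A*E*t/m = 4.3500e+08*2.67534e-13*1258/1.7
D = 0.08612 Gy


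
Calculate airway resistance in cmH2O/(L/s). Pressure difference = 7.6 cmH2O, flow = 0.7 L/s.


R = dP / flow
R = 7.6 / 0.7
R = 10.86 cmH2O/(L/s)


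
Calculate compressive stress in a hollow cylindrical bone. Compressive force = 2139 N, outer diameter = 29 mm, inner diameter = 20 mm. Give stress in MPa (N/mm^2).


A = pi*(r_o^2 - r_i^2)
r_o = 14.5 mm, r_i = 10 mm
A = 346.361 mm^2
sigma = F/A = 2139 / 346.361
sigma = 6.176 MPa


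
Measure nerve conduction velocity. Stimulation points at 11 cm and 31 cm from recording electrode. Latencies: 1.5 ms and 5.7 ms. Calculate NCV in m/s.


Distance = (31 - 11) / 100 = 0.2 m
dt = (5.7 - 1.5) / 1000 = 0.0042 s
NCV = dist / dt = 47.62 m/s


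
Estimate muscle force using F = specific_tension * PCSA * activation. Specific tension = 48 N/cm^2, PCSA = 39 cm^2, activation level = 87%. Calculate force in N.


F = sigma * PCSA * activation
F = 48 * 39 * 0.87
F = 1629 N


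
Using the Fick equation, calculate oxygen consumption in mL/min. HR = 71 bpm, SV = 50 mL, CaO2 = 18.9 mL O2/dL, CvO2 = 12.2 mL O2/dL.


CO = HR*SV = 71*50/1000 = 3.55 L/min
a-v O2 diff = 18.9 - 12.2 = 6.7 mL/dL
VO2 = CO * (CaO2-CvO2) * 10 dL/L
VO2 = 3.55 * 6.7 * 10
VO2 = 237.8 mL/min


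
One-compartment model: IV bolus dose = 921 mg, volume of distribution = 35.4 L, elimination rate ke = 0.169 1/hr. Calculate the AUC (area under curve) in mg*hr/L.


C0 = Dose/Vd = 921/35.4 = 26.0169 mg/L
AUC = C0/ke = 26.0169/0.169
AUC = 153.9 mg*hr/L


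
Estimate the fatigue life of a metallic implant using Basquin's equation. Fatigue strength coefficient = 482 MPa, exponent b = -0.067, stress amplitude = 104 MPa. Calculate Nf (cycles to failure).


sigma_a = sigma_f' * (2Nf)^b
2Nf = (sigma_a/sigma_f')^(1/b)
2Nf = (104/482)^(1/-0.067)
2Nf = 8.7197286e+09
Nf = 4.3599e+09


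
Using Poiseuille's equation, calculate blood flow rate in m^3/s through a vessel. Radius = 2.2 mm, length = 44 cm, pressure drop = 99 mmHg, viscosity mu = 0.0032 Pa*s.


Q = pi*r^4*dP / (8*mu*L)
r = 0.0022 m, L = 0.44 m
dP = 99 mmHg = 13198.878 Pa
Q = 8.6235e-05 m^3/s


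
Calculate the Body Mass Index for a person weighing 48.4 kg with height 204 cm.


BMI = weight / height^2
height = 204 cm = 2.04 m
BMI = 48.4 / 2.04^2
BMI = 11.63 kg/m^2


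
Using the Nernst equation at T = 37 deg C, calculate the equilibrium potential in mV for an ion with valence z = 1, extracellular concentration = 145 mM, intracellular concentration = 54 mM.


E = (RT/(zF)) * ln(C_out/C_in)
T = 37 + 273.15 = 310.15 K
E = (8.314 * 310.15 / (1 * 96485)) * ln(145/54)
E = 26.4 mV


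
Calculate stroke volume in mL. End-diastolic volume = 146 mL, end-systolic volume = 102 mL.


SV = EDV - ESV
SV = 146 - 102
SV = 44 mL


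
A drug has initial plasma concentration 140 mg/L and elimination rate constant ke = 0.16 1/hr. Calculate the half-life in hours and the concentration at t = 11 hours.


t_half = ln(2) / ke = 0.693147 / 0.16 = 4.332 hr
C(t) = C0 * exp(-ke*t) = 140 * exp(-0.16*11)
C(11) = 24.09 mg/L


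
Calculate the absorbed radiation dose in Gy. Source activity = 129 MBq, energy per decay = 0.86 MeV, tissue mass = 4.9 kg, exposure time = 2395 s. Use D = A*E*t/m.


A = 129 MBq = 1.2900e+08 Bq
E = 0.86 MeV = 1.37772e-13 J
D = A*E*t/m = 1.2900e+08*1.37772e-13*2395/4.9
D = 0.008687 Gy


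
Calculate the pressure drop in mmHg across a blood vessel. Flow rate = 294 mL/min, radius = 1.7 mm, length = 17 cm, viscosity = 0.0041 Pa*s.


dP = 8*mu*L*Q / (pi*r^4)
Q = 294 mL/min = 4.9e-06 m^3/s
dP = 1041.29 Pa = 1041.29 / 133.322 mmHg = 7.81 mmHg


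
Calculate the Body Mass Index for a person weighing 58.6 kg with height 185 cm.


BMI = weight / height^2
height = 185 cm = 1.85 m
BMI = 58.6 / 1.85^2
BMI = 17.12 kg/m^2


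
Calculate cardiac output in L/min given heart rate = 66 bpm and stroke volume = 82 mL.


CO = HR * SV
CO = 66 * 82 / 1000
CO = 5.412 L/min


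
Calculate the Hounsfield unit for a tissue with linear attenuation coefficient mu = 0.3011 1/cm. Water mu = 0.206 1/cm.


HU = ((mu_tissue - mu_water) / mu_water) * 1000
HU = ((0.3011 - 0.206) / 0.206) * 1000
HU = 461.7


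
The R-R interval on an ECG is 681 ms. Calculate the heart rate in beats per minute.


HR = 60 / RR_interval(s)
RR = 681 ms = 0.681 s
HR = 60 / 0.681 = 88.11 bpm


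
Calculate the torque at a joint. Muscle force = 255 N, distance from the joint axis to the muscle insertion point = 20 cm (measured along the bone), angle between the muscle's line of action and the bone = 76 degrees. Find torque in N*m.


Torque = F * d * sin(theta)   (moment arm = d*sin(theta))
d = 20 cm = 0.2 m
Torque = 255 * 0.2 * sin(76)
Torque = 49.49 N*m


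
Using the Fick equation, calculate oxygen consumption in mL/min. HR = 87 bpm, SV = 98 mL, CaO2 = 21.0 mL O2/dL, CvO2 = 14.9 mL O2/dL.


CO = HR*SV = 87*98/1000 = 8.526 L/min
a-v O2 diff = 21.0 - 14.9 = 6.1 mL/dL
VO2 = CO * (CaO2-CvO2) * 10 dL/L
VO2 = 8.526 * 6.1 * 10
VO2 = 520.1 mL/min


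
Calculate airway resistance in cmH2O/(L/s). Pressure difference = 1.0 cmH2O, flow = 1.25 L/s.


R = dP / flow
R = 1.0 / 1.25
R = 0.8 cmH2O/(L/s)


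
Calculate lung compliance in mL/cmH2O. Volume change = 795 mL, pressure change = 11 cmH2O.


C = dV / dP
C = 795 / 11
C = 72.27 mL/cmH2O


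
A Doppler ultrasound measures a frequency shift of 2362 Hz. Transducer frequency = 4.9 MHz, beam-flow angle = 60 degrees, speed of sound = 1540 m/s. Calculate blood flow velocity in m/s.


v = fd * c / (2 * f0 * cos(theta))
v = 2362 * 1540 / (2 * 4.9000e+06 * cos(60))
v = 0.7423 m/s


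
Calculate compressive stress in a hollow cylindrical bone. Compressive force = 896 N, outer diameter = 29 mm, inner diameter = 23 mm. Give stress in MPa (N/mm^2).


A = pi*(r_o^2 - r_i^2)
r_o = 14.5 mm, r_i = 11.5 mm
A = 245.044 mm^2
sigma = F/A = 896 / 245.044
sigma = 3.656 MPa


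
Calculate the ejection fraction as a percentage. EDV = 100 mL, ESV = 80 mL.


SV = EDV - ESV = 100 - 80 = 20 mL
EF = SV/EDV * 100 = 20/100 * 100
EF = 20%


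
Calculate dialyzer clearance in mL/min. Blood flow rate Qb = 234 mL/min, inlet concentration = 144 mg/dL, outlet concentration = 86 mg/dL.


K = Qb * (Cb_in - Cb_out) / Cb_in
K = 234 * (144 - 86) / 144
K = 94.25 mL/min


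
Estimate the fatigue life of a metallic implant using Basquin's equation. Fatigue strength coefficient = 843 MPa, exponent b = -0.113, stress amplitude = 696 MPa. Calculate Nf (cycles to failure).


sigma_a = sigma_f' * (2Nf)^b
2Nf = (sigma_a/sigma_f')^(1/b)
2Nf = (696/843)^(1/-0.113)
2Nf = 5.4506142
Nf = 2.725


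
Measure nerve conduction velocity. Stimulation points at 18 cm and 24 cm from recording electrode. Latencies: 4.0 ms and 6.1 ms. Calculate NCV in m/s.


Distance = (24 - 18) / 100 = 0.06 m
dt = (6.1 - 4.0) / 1000 = 0.0021 s
NCV = dist / dt = 28.57 m/s


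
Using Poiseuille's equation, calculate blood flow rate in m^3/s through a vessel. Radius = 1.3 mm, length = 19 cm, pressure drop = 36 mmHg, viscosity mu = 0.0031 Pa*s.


Q = pi*r^4*dP / (8*mu*L)
r = 0.0013 m, L = 0.19 m
dP = 36 mmHg = 4799.592 Pa
Q = 9.1395e-06 m^3/s


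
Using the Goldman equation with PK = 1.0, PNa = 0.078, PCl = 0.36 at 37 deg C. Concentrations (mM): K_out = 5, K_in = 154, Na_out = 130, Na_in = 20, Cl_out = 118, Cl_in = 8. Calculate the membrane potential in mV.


Vm = (RT/F)*ln((PK*Ko + PNa*Nao + PCl*Cli)/(PK*Ki + PNa*Nai + PCl*Clo))
Numer = 18.02, Denom = 198.04
Vm = -64.06 mV


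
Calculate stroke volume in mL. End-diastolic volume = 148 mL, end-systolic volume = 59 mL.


SV = EDV - ESV
SV = 148 - 59
SV = 89 mL


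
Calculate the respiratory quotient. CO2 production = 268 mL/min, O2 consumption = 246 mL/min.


RQ = VCO2 / VO2
RQ = 268 / 246
RQ = 1.089


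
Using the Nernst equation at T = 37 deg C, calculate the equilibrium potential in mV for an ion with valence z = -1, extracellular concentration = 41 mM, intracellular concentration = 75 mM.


E = (RT/(zF)) * ln(C_out/C_in)
T = 37 + 273.15 = 310.15 K
E = (8.314 * 310.15 / (-1 * 96485)) * ln(41/75)
E = 16.14 mV


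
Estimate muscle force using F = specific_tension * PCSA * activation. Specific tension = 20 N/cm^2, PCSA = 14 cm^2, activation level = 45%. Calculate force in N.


F = sigma * PCSA * activation
F = 20 * 14 * 0.45
F = 126 N


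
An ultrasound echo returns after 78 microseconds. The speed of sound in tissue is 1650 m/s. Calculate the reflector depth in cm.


depth = c * t / 2
t = 78 us = 7.8000e-05 s
depth = 1650 * 7.8000e-05 / 2
depth = 0.06435 m = 6.435 cm


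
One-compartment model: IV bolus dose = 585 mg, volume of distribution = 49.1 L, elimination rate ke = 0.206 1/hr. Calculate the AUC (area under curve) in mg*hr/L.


C0 = Dose/Vd = 585/49.1 = 11.9145 mg/L
AUC = C0/ke = 11.9145/0.206
AUC = 57.84 mg*hr/L


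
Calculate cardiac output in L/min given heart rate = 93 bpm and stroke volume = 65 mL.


CO = HR * SV
CO = 93 * 65 / 1000
CO = 6.045 L/min


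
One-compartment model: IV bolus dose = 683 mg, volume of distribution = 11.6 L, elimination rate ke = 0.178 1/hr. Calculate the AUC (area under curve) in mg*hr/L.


C0 = Dose/Vd = 683/11.6 = 58.8793 mg/L
AUC = C0/ke = 58.8793/0.178
AUC = 330.8 mg*hr/L


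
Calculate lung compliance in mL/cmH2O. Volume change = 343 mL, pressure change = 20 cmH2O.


C = dV / dP
C = 343 / 20
C = 17.15 mL/cmH2O


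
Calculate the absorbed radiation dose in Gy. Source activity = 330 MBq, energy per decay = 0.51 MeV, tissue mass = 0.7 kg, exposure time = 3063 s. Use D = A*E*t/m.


A = 330 MBq = 3.3000e+08 Bq
E = 0.51 MeV = 8.1702e-14 J
D = A*E*t/m = 3.3000e+08*8.1702e-14*3063/0.7
D = 0.118 Gy


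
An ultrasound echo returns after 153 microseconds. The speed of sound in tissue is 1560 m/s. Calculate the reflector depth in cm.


depth = c * t / 2
t = 153 us = 1.5300e-04 s
depth = 1560 * 1.5300e-04 / 2
depth = 0.11934 m = 11.934 cm


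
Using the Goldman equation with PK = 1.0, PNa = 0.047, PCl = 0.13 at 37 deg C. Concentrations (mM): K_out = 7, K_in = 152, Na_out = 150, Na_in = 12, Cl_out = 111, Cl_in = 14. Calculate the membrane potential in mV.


Vm = (RT/F)*ln((PK*Ko + PNa*Nao + PCl*Cli)/(PK*Ki + PNa*Nai + PCl*Clo))
Numer = 15.87, Denom = 166.994
Vm = -62.9 mV


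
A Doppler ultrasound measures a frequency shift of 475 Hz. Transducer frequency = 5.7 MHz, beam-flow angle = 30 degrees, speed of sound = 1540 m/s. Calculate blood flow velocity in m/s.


v = fd * c / (2 * f0 * cos(theta))
v = 475 * 1540 / (2 * 5.7000e+06 * cos(30))
v = 0.07409 m/s


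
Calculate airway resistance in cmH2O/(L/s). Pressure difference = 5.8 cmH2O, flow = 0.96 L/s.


R = dP / flow
R = 5.8 / 0.96
R = 6.042 cmH2O/(L/s)


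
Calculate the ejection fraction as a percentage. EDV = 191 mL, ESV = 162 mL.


SV = EDV - ESV = 191 - 162 = 29 mL
EF = SV/EDV * 100 = 29/191 * 100
EF = 15.18%


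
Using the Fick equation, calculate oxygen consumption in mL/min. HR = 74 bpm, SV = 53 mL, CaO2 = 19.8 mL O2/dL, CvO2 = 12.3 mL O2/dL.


CO = HR*SV = 74*53/1000 = 3.922 L/min
a-v O2 diff = 19.8 - 12.3 = 7.5 mL/dL
VO2 = CO * (CaO2-CvO2) * 10 dL/L
VO2 = 3.922 * 7.5 * 10
VO2 = 294.2 mL/min


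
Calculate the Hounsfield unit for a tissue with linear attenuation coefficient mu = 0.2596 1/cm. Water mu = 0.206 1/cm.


HU = ((mu_tissue - mu_water) / mu_water) * 1000
HU = ((0.2596 - 0.206) / 0.206) * 1000
HU = 260.2


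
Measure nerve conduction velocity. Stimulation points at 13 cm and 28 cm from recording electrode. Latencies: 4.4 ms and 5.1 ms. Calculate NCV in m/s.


Distance = (28 - 13) / 100 = 0.15 m
dt = (5.1 - 4.4) / 1000 = 7.0000e-04 s
NCV = dist / dt = 214.3 m/s


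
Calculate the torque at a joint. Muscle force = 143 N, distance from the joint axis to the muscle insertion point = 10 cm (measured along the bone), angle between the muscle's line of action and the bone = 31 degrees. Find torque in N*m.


Torque = F * d * sin(theta)   (moment arm = d*sin(theta))
d = 10 cm = 0.1 m
Torque = 143 * 0.1 * sin(31)
Torque = 7.365 N*m


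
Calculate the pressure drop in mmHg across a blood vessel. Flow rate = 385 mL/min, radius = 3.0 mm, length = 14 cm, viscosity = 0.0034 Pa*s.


dP = 8*mu*L*Q / (pi*r^4)
Q = 385 mL/min = 6.41667e-06 m^3/s
dP = 96.0222 Pa = 96.0222 / 133.322 mmHg = 0.7202 mmHg


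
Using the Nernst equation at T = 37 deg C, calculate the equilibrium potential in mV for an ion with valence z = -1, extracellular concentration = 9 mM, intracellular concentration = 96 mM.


E = (RT/(zF)) * ln(C_out/C_in)
T = 37 + 273.15 = 310.15 K
E = (8.314 * 310.15 / (-1 * 96485)) * ln(9/96)
E = 63.26 mV


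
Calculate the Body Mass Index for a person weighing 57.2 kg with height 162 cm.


BMI = weight / height^2
height = 162 cm = 1.62 m
BMI = 57.2 / 1.62^2
BMI = 21.8 kg/m^2


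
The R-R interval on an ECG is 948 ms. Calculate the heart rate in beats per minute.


HR = 60 / RR_interval(s)
RR = 948 ms = 0.948 s
HR = 60 / 0.948 = 63.29 bpm


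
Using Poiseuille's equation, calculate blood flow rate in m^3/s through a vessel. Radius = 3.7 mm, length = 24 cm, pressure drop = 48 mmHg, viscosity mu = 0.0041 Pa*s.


Q = pi*r^4*dP / (8*mu*L)
r = 0.0037 m, L = 0.24 m
dP = 48 mmHg = 6399.456 Pa
Q = 4.7865e-04 m^3/s


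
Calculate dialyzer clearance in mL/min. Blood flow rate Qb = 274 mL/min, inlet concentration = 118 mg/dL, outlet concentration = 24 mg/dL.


K = Qb * (Cb_in - Cb_out) / Cb_in
K = 274 * (118 - 24) / 118
K = 218.3 mL/min


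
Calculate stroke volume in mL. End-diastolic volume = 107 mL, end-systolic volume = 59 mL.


SV = EDV - ESV
SV = 107 - 59
SV = 48 mL


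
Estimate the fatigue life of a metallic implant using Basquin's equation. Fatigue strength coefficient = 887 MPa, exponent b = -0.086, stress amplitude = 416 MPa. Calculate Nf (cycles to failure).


sigma_a = sigma_f' * (2Nf)^b
2Nf = (sigma_a/sigma_f')^(1/b)
2Nf = (416/887)^(1/-0.086)
2Nf = 6662.0519
Nf = 3331


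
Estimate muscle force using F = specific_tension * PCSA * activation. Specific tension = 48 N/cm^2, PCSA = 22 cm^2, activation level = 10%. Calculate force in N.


F = sigma * PCSA * activation
F = 48 * 22 * 0.1
F = 105.6 N


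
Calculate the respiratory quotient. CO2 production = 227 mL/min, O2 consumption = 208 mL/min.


RQ = VCO2 / VO2
RQ = 227 / 208
RQ = 1.091


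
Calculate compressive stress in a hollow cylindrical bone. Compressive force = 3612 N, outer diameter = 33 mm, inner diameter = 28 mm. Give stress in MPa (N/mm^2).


A = pi*(r_o^2 - r_i^2)
r_o = 16.5 mm, r_i = 14 mm
A = 239.546 mm^2
sigma = F/A = 3612 / 239.546
sigma = 15.08 MPa


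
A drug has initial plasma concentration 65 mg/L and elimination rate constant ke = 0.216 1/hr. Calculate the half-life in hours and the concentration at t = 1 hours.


t_half = ln(2) / ke = 0.693147 / 0.216 = 3.209 hr
C(t) = C0 * exp(-ke*t) = 65 * exp(-0.216*1)
C(1) = 52.37 mg/L


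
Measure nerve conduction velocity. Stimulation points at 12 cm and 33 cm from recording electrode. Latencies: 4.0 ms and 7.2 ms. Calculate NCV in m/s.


Distance = (33 - 12) / 100 = 0.21 m
dt = (7.2 - 4.0) / 1000 = 0.0032 s
NCV = dist / dt = 65.62 m/s


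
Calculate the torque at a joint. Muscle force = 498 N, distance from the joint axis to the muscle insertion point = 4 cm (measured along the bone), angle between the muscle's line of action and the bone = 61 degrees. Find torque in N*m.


Torque = F * d * sin(theta)   (moment arm = d*sin(theta))
d = 4 cm = 0.04 m
Torque = 498 * 0.04 * sin(61)
Torque = 17.42 N*m
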